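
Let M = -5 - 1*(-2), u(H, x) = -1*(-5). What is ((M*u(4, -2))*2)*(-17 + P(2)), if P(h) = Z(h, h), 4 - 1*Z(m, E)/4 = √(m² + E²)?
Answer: 30 + 240*√2 ≈ 369.41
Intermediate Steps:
u(H, x) = 5
Z(m, E) = 16 - 4*√(E² + m²) (Z(m, E) = 16 - 4*√(m² + E²) = 16 - 4*√(E² + m²))
P(h) = 16 - 4*√2*√(h²) (P(h) = 16 - 4*√(h² + h²) = 16 - 4*√2*√(h²))
M = -3 (M = -5 + 2 = -3)
((M*u(4, -2))*2)*(-17 + P(2)) = (-3*5*2)*(-17 + (16 - 4*√2*√(2²))) = (-15*2)*(-17 + (16 - 4*√2*√4)) = -30*(-17 + (16 - 4*√2*2)) = -30*(-17 + (16 - 8*√2)) = -30*(-1 - 8*√2) = 30 + 240*√2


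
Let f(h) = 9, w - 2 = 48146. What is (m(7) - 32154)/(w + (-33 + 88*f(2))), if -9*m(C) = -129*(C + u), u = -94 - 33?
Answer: -33874/48907 ≈ -0.69262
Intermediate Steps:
w = 48148 (w = 2 + 48146 = 48148)
u = -127
m(C) = -5461/3 + 43*C/3 (m(C) = -(-43)*(C - 127)/3 = -(-43)*(-127 + C)/3 = -(16383 - 129*C)/9 = -5461/3 + 43*C/3)
(m(7) - 32154)/(w + (-33 + 88*f(2))) = ((-5461/3 + (43/3)*7) - 32154)/(48148 + (-33 + 88*9)) = ((-5461/3 + 301/3) - 32154)/(48148 + (-33 + 792)) = (-1720 - 32154)/(48148 + 759) = -33874/48907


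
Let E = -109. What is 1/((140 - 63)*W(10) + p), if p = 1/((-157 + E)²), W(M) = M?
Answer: 70756/54482121 ≈ 0.0012987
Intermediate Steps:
p = 1/70756 (p = 1/((-157 - 109)²) = 1/((-266)²) = 1/70756 ≈ 1.4133e-5)
1/((140 - 63)*W(10) + p) = 1/((140 - 63)*10 + 1/70756) = 1/(77*10 + 1/70756) = 1/(770 + 1/70756) = 1/(54482121/70756) = 70756/54482121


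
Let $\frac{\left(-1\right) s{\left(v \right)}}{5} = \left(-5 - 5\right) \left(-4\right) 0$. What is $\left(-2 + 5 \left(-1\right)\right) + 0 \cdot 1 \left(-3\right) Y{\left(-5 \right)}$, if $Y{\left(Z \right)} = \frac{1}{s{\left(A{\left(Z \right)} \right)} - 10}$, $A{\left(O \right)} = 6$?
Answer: $-7$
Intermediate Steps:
$s{\left(v \right)} = 0$ ($s{\left(v \right)} = - 5 \left(-5 - 5\right) \left(-4\right) 0 = - 5 \left(-10\right) \left(-4\right) 0 = - 5 \cdot 40 \cdot 0 = \left(-5\right) 0 = 0$)
$Y{\left(Z \right)} = - \frac{1}{10}$ ($Y{\left(Z \right)} = \frac{1}{0 - 10} = \frac{1}{-10} = - \frac{1}{10}$)
$\left(-2 + 5 \left(-1\right)\right) + 0 \cdot 1 \left(-3\right) Y{\left(-5 \right)} = \left(-2 + 5 \left(-1\right)\right) + 0 \cdot 1 \left(-3\right) \left(- \frac{1}{10}\right) = \left(-2 - 5\right) + 0 \left(-3\right) \left(- \frac{1}{10}\right) = -7 + 0 \left(- \frac{1}{10}\right) = -7 + 0 = -7$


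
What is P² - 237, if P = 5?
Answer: -212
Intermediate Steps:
P² - 237 = 5² - 237 = 25 - 237 = -212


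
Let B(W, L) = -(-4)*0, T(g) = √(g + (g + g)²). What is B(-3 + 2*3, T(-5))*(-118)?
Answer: 0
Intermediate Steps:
T(g) = √(g + 4*g²) (T(g) = √(g + (2*g)²) = √(g + 4*g²))
B(W, L) = 0 (B(W, L) = -4*0 = 0)
B(-3 + 2*3, T(-5))*(-118) = 0*(-118) = 0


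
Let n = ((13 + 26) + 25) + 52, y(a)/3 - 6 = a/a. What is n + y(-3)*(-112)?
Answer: -2236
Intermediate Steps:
y(a) = 21 (y(a) = 18 + 3*(a/a) = 18 + 3*1 = 18 + 3 = 21)
n = 116 (n = (39 + 25) + 52 = 64 + 52 = 116)
n + y(-3)*(-112) = 116 + 21*(-112) = 116 - 2352 = -2236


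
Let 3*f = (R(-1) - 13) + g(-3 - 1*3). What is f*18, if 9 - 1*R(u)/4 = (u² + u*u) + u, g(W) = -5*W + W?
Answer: 258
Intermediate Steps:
g(W) = -4*W
R(u) = 36 - 8*u² - 4*u (R(u) = 36 - 4*((u² + u*u) + u) = 36 - 4*((u² + u²) + u) = 36 - 4*(2*u² + u) = 36 - 4*(u + 2*u²) = 36 + (-8*u² - 4*u) = 36 - 8*u² - 4*u)
f = 43/3 (f = (((36 - 8*(-1)² - 4*(-1)) - 13) - 4*(-3 - 1*3))/3 = (((36 - 8*1 + 4) - 13) - 4*(-3 - 3))/3 = (((36 - 8 + 4) - 13) - 4*(-6))/3 = ((32 - 13) + 24)/3 = (19 + 24)/3 = (⅓)*43 = 43/3 ≈ 14.333)
f*18 = (43/3)*18 = 258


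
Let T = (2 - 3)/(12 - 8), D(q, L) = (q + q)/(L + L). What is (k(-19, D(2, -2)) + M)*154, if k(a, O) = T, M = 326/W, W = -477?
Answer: -137137/954 ≈ -143.75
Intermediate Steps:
D(q, L) = q/L (D(q, L) = (2*q)/((2*L)) = (2*q)*(1/(2*L)) = q/L)
T = -1/4 ≈ -0.25000
M = -326/477 (M = 326/(-477) = 326*(-1/477) = -326/477 ≈ -0.68344)
k(a, O) = -1/4
(k(-19, D(2, -2)) + M)*154 = (-1/4 - 326/477)*154 = -1781/1908*154 = -137137/954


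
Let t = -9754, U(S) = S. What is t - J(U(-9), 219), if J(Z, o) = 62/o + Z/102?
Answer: -72629735/7446 ≈ -9754.2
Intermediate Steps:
J(Z, o) = 62/o + Z/102 (J(Z, o) = 62/o + Z*(1/102) = 62/o + Z/102)
t - J(U(-9), 219) = -9754 - (62/219 + (1/102)*(-9)) = -9754 - (62*(1/219) - 3/34) = -9754 - (62/219 - 3/34) = -9754 - 1*1451/7446 = -9754 - 1451/7446 = -72629735/7446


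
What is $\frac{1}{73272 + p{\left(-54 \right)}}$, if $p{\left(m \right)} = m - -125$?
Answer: $\frac{1}{73343} \approx 1.3635 \cdot 10^{-5}$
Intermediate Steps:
$p{\left(m \right)} = 125 + m$ ($p{\left(m \right)} = m + 125 = 125 + m$)
$\frac{1}{73272 + p{\left(-54 \right)}} = \frac{1}{73272 + \left(125 - 54\right)} = \frac{1}{73272 + 71} = \frac{1}{73343}$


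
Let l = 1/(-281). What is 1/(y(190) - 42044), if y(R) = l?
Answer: -281/11814365 ≈ -2.3785e-5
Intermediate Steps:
l = -1/281 ≈ -0.0035587
y(R) = -1/281
1/(y(190) - 42044) = 1/(-1/281 - 42044) = 1/(-11814365/281) = -281/11814365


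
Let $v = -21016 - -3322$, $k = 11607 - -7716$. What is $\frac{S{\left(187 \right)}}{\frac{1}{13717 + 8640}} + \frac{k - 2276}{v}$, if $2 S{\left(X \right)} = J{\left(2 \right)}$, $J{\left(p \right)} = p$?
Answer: $\frac{395567711}{17694} \approx 22356.0$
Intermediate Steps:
$k = 19323$ ($k = 11607 + 7716 = 19323$)
$S{\left(X \right)} = 1$ ($S{\left(X \right)} = \frac{1}{2} \cdot 2 = 1$)
$v = -17694$ ($v = -21016 + 3322 = -17694$)
$\frac{S{\left(187 \right)}}{\frac{1}{13717 + 8640}} + \frac{k - 2276}{v} = 1 \frac{1}{\frac{1}{13717 + 8640}} + \frac{19323 - 2276}{-17694} = 1 \frac{1}{\frac{1}{22357}} + \left(19323 - 2276\right) \left(- \frac{1}{17694}\right) = 1 \frac{1}{\frac{1}{22357}} + 17047 \left(- \frac{1}{17694}\right) = 1 \cdot 22357 - \frac{17047}{17694} = 22357 - \frac{17047}{17694} = \frac{395567711}{17694}$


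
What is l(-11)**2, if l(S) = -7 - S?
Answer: 16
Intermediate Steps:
l(-11)**2 = (-7 - 1*(-11))**2 = (-7 + 11)**2 = 4**2 = 16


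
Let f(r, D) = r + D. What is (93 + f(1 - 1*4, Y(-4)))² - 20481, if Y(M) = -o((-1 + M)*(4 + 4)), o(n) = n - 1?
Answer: -3320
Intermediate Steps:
o(n) = -1 + n
Y(M) = 9 - 8*M (Y(M) = -(-1 + (-1 + M)*(4 + 4)) = -(-1 + (-1 + M)*8) = -(-1 + (-8 + 8*M)) = -(-9 + 8*M) = 9 - 8*M)
f(r, D) = D + r
(93 + f(1 - 1*4, Y(-4)))² - 20481 = (93 + ((9 - 8*(-4)) + (1 - 1*4)))² - 20481 = (93 + ((9 + 32) + (1 - 4)))² - 20481 = (93 + (41 - 3))² - 20481 = (93 + 38)² - 20481 = 131² - 20481 = 17161 - 20481 = -3320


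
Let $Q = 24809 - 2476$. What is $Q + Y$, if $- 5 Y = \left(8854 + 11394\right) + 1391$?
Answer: $\frac{90026}{5} \approx 18005.0$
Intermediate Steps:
$Q = 22333$ ($Q = 24809 - 2476 = 22333$)
$Y = - \frac{21639}{5}$ ($Y = - \frac{\left(8854 + 11394\right) + 1391}{5} = - \frac{20248 + 1391}{5} = \left(- \frac{1}{5}\right) 21639 = - \frac{21639}{5} \approx -4327.8$)
$Q + Y = 22333 - \frac{21639}{5} = \frac{90026}{5}$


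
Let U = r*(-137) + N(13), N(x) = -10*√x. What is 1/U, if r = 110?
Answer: -1507/22710360 + √13/22710360 ≈ -6.6199e-5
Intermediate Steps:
U = -15070 - 10*√13 (U = 110*(-137) - 10*√13 = -15070 - 10*√13 ≈ -15106.)
1/U = 1/(-15070 - 10*√13)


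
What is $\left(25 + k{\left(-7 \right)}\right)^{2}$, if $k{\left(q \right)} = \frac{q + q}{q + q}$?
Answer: $676$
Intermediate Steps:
$k{\left(q \right)} = 1$ ($k{\left(q \right)} = \frac{2 q}{2 q} = 2 q \frac{1}{2 q} = 1$)
$\left(25 + k{\left(-7 \right)}\right)^{2} = \left(25 + 1\right)^{2} = 26^{2} = 676$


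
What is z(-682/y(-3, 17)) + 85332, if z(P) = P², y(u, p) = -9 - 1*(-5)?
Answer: 457609/4 ≈ 1.1440e+5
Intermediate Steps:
y(u, p) = -4 (y(u, p) = -9 + 5 = -4)
z(-682/y(-3, 17)) + 85332 = (-682/(-4))² + 85332 = (-682*(-¼))² + 85332 = (341/2)² + 85332 = 116281/4 + 85332 = 457609/4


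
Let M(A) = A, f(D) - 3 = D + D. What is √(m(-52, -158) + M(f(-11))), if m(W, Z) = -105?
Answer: 2*I*√31 ≈ 11.136*I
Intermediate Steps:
f(D) = 3 + 2*D (f(D) = 3 + (D + D) = 3 + 2*D)
√(m(-52, -158) + M(f(-11))) = √(-105 + (3 + 2*(-11))) = √(-105 + (3 - 22)) = √(-105 - 19) = √(-124) = 2*I*√31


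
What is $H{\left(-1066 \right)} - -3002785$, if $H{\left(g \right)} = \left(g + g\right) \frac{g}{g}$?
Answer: $3000653$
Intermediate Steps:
$H{\left(g \right)} = 2 g$ ($H{\left(g \right)} = 2 g 1 = 2 g$)
$H{\left(-1066 \right)} - -3002785 = 2 \left(-1066\right) - -3002785 = -2132 + 3002785 = 3000653$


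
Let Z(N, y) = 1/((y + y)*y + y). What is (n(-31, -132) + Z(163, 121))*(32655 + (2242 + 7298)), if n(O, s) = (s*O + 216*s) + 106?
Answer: -10055132369165/9801 ≈ -1.0259e+9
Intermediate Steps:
n(O, s) = 106 + 216*s + O*s (n(O, s) = (O*s + 216*s) + 106 = (216*s + O*s) + 106 = 106 + 216*s + O*s)
Z(N, y) = 1/(y + 2*y²) (Z(N, y) = 1/((2*y)*y + y) = 1/(2*y² + y) = 1/(y + 2*y²))
(n(-31, -132) + Z(163, 121))*(32655 + (2242 + 7298)) = ((106 + 216*(-132) - 31*(-132)) + 1/(121*(1 + 2*121)))*(32655 + (2242 + 7298)) = ((106 - 28512 + 4092) + 1/(121*(1 + 242)))*(32655 + 9540) = (-24314 + (1/121)/243)*42195 = (-24314 + (1/121)*(1/243))*42195 = (-24314 + 1/29403)*42195 = -714904541/29403*42195 = -10055132369165/9801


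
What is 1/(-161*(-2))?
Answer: 1/322 ≈ 0.0031056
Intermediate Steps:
1/(-161*(-2)) = 1/322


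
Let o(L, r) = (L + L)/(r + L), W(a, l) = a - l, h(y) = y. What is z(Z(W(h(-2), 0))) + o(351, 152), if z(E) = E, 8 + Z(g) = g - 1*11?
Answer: -9861/503 ≈ -19.604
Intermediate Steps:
Z(g) = -19 + g (Z(g) = -8 + (g - 1*11) = -8 + (g - 11) = -8 + (-11 + g) = -19 + g)
o(L, r) = 2*L/(L + r) (o(L, r) = (2*L)/(L + r) = 2*L/(L + r))
z(Z(W(h(-2), 0))) + o(351, 152) = (-19 + (-2 - 1*0)) + 2*351/(351 + 152) = (-19 + (-2 + 0)) + 2*351/503 = (-19 - 2) + 2*351*(1/503) = -21 + 702/503 = -9861/503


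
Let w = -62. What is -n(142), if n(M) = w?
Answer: 62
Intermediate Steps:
n(M) = -62
-n(142) = -1*(-62) = 62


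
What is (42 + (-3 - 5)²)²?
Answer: 11236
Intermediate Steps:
(42 + (-3 - 5)²)² = (42 + (-8)²)² = (42 + 64)² = 106² = 11236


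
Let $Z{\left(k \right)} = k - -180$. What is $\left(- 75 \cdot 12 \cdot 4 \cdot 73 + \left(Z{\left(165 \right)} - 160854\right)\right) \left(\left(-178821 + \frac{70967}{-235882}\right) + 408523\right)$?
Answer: $- \frac{22935938282655873}{235882} \approx -9.7235 \cdot 10^{10}$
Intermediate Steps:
$Z{\left(k \right)} = 180 + k$ ($Z{\left(k \right)} = k + 180 = 180 + k$)
$\left(- 75 \cdot 12 \cdot 4 \cdot 73 + \left(Z{\left(165 \right)} - 160854\right)\right) \left(\left(-178821 + \frac{70967}{-235882}\right) + 408523\right) = \left(- 75 \cdot 12 \cdot 4 \cdot 73 + \left(\left(180 + 165\right) - 160854\right)\right) \left(\left(-178821 + \frac{70967}{-235882}\right) + 408523\right) = \left(\left(-75\right) 48 \cdot 73 + \left(345 - 160854\right)\right) \left(\left(-178821 + 70967 \left(- \frac{1}{235882}\right)\right) + 408523\right) = \left(\left(-3600\right) 73 - 160509\right) \left(\left(-178821 - \frac{70967}{235882}\right) + 408523\right) = \left(-262800 - 160509\right) \left(- \frac{42180726089}{235882} + 408523\right) = \left(-423309\right) \frac{54182496197}{235882} = - \frac{22935938282655873}{235882}$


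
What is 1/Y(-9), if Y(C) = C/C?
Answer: 1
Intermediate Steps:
Y(C) = 1
1/Y(-9) = 1/1 = 1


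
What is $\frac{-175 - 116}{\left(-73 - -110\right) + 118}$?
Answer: $- \frac{291}{155} \approx -1.8774$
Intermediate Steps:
$\frac{-175 - 116}{\left(-73 - -110\right) + 118} = - \frac{291}{\left(-73 + 110\right) + 118} = - \frac{291}{37 + 118} = - \frac{291}{155}$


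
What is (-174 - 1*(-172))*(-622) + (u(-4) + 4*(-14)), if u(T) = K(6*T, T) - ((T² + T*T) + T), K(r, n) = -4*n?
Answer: 1176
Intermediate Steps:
u(T) = -5*T - 2*T² (u(T) = -4*T - ((T² + T*T) + T) = -4*T - ((T² + T²) + T) = -4*T - (2*T² + T) = -4*T - (T + 2*T²) = -4*T + (-T - 2*T²) = -5*T - 2*T²)
(-174 - 1*(-172))*(-622) + (u(-4) + 4*(-14)) = (-174 - 1*(-172))*(-622) + (-4*(-5 - 2*(-4)) + 4*(-14)) = (-174 + 172)*(-622) + (-4*(-5 + 8) - 56) = -2*(-622) + (-4*3 - 56) = 1244 + (-12 - 56) = 1244 - 68 = 1176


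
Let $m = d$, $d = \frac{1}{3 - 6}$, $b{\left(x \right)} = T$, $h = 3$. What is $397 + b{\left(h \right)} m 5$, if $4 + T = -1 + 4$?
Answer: $\frac{1196}{3} \approx 398.67$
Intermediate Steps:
$T = -1$ ($T = -4 + \left(-1 + 4\right) = -4 + 3 = -1$)
$b{\left(x \right)} = -1$
$d = - \frac{1}{3}$ ($d = \frac{1}{-3} = - \frac{1}{3} \approx -0.33333$)
$m = - \frac{1}{3} \approx -0.33333$
$397 + b{\left(h \right)} m 5 = 397 + \left(-1\right) \left(- \frac{1}{3}\right) 5 = 397 + \frac{1}{3} \cdot 5 = 397 + \frac{5}{3} = \frac{1196}{3}$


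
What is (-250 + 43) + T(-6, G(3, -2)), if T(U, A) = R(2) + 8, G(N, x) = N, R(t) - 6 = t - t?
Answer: -193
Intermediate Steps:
R(t) = 6 (R(t) = 6 + (t - t) = 6 + 0 = 6)
T(U, A) = 14 (T(U, A) = 6 + 8 = 14)
(-250 + 43) + T(-6, G(3, -2)) = (-250 + 43) + 14 = -207 + 14 = -193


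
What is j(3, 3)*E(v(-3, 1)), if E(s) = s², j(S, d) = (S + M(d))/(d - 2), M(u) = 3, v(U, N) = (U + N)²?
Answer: 96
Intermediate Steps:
v(U, N) = (N + U)²
j(S, d) = (3 + S)/(-2 + d) (j(S, d) = (S + 3)/(d - 2) = (3 + S)/(-2 + d))
j(3, 3)*E(v(-3, 1)) = ((3 + 3)/(-2 + 3))*((1 - 3)²)² = (6/1)*((-2)²)² = (1*6)*4² = 6*16 = 96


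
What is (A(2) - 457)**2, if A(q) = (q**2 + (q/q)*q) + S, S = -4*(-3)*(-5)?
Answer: 261121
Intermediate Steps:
S = -60 (S = 12*(-5) = -60)
A(q) = -60 + q + q**2 (A(q) = (q**2 + (q/q)*q) - 60 = (q**2 + 1*q) - 60 = (q**2 + q) - 60 = (q + q**2) - 60 = -60 + q + q**2)
(A(2) - 457)**2 = ((-60 + 2 + 2**2) - 457)**2 = ((-60 + 2 + 4) - 457)**2 = (-54 - 457)**2 = (-511)**2 = 261121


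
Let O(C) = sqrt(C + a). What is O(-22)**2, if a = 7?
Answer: -15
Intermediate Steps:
O(C) = sqrt(7 + C) (O(C) = sqrt(C + 7) = sqrt(7 + C))
O(-22)**2 = (sqrt(7 - 22))**2 = (sqrt(-15))**2 = (I*sqrt(15))**2 = -15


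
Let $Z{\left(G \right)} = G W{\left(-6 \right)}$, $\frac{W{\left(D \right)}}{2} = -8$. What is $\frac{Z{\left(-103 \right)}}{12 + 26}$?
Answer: $\frac{824}{19} \approx 43.368$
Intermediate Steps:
$W{\left(D \right)} = -16$ ($W{\left(D \right)} = 2 \left(-8\right) = -16$)
$Z{\left(G \right)} = - 16 G$ ($Z{\left(G \right)} = G \left(-16\right) = - 16 G$)
$\frac{Z{\left(-103 \right)}}{12 + 26} = \frac{\left(-16\right) \left(-103\right)}{12 + 26} = \frac{1}{38} \cdot 1648 = \frac{824}{19}$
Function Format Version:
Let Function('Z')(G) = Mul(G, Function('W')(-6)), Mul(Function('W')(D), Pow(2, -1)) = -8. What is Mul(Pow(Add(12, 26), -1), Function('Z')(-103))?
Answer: Rational(824, 19) ≈ 43.368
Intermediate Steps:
Function('W')(D) = -16 (Function('W')(D) = Mul(2, -8) = -16)
Function('Z')(G) = Mul(-16, G) (Function('Z')(G) = Mul(G, -16) = Mul(-16, G))
Mul(Pow(Add(12, 26), -1), Function('Z')(-103)) = Mul(Pow(Add(12, 26), -1), Mul(-16, -103)) = Mul(Pow(38, -1), 1648) = Mul(Rational(1, 38), 1648) = Rational(824, 19)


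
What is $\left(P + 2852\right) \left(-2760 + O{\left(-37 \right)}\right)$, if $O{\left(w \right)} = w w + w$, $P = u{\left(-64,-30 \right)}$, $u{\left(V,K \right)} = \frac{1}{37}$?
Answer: $- \frac{150689700}{37} \approx -4.0727 \cdot 10^{6}$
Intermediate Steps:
$u{\left(V,K \right)} = \frac{1}{37}$
$P = \frac{1}{37} \approx 0.027027$
$O{\left(w \right)} = w + w^{2}$ ($O{\left(w \right)} = w^{2} + w = w + w^{2}$)
$\left(P + 2852\right) \left(-2760 + O{\left(-37 \right)}\right) = \left(\frac{1}{37} + 2852\right) \left(-2760 - 37 \left(1 - 37\right)\right) = \frac{105525 \left(-2760 - -1332\right)}{37} = \frac{105525 \left(-2760 + 1332\right)}{37} = \frac{105525}{37} \left(-1428\right) = - \frac{150689700}{37}$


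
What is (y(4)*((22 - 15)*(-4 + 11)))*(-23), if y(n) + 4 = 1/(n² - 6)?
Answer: 43953/10 ≈ 4395.3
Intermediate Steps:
y(n) = -4 + 1/(-6 + n²) (y(n) = -4 + 1/(n² - 6) = -4 + 1/(-6 + n²))
(y(4)*((22 - 15)*(-4 + 11)))*(-23) = (((25 - 4*4²)/(-6 + 4²))*((22 - 15)*(-4 + 11)))*(-23) = (((25 - 4*16)/(-6 + 16))*(7*7))*(-23) = (((25 - 64)/10)*49)*(-23) = (((⅒)*(-39))*49)*(-23) = -39/10*49*(-23) = -1911/10*(-23) = 43953/10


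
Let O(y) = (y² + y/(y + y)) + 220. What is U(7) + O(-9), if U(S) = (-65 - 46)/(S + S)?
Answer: 2055/7 ≈ 293.57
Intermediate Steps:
U(S) = -111/(2*S) (U(S) = -111*1/(2*S) = -111/(2*S))
O(y) = 441/2 + y² (O(y) = (y² + y/((2*y))) + 220 = (y² + (1/(2*y))*y) + 220 = (y² + ½) + 220 = (½ + y²) + 220 = 441/2 + y²)
U(7) + O(-9) = -111/2/7 + (441/2 + (-9)²) = -111/2*⅐ + (441/2 + 81) = -111/14 + 603/2 = 2055/7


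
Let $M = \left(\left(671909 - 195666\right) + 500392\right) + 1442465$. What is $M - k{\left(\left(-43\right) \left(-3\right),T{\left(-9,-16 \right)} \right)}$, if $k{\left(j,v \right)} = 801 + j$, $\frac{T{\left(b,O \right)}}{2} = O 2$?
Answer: $2418170$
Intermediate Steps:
$T{\left(b,O \right)} = 4 O$ ($T{\left(b,O \right)} = 2 O 2 = 2 \cdot 2 O = 4 O$)
$M = 2419100$ ($M = \left(\left(671909 - 195666\right) + 500392\right) + 1442465 = \left(476243 + 500392\right) + 1442465 = 976635 + 1442465 = 2419100$)
$M - k{\left(\left(-43\right) \left(-3\right),T{\left(-9,-16 \right)} \right)} = 2419100 - \left(801 - -129\right) = 2419100 - \left(801 + 129\right) = 2419100 - 930 = 2418170$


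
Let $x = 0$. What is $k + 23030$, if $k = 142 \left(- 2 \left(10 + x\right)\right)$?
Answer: $20190$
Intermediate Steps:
$k = -2840$ ($k = 142 \left(- 2 \left(10 + 0\right)\right) = 142 \left(\left(-2\right) 10\right) = 142 \left(-20\right) = -2840$)
$k + 23030 = -2840 + 23030 = 20190$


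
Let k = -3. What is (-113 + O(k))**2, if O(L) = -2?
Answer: 13225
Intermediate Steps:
(-113 + O(k))**2 = (-113 - 2)**2 = (-115)**2 = 13225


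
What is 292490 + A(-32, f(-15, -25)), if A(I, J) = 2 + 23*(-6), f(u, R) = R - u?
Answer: 292354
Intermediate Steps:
A(I, J) = -136 (A(I, J) = 2 - 138 = -136)
292490 + A(-32, f(-15, -25)) = 292490 - 136 = 292354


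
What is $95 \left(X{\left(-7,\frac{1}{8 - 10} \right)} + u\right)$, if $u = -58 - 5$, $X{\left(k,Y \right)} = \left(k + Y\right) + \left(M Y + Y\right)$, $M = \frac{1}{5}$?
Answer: $- \frac{13509}{2} \approx -6754.5$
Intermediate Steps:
$M = \frac{1}{5} \approx 0.2$
$X{\left(k,Y \right)} = k + \frac{11 Y}{5}$ ($X{\left(k,Y \right)} = \left(k + Y\right) + \left(\frac{Y}{5} + Y\right) = \left(Y + k\right) + \frac{6 Y}{5} = k + \frac{11 Y}{5}$)
$u = -63$
$95 \left(X{\left(-7,\frac{1}{8 - 10} \right)} + u\right) = 95 \left(\left(-7 + \frac{11}{5 \left(8 - 10\right)}\right) - 63\right) = 95 \left(\left(-7 + \frac{11}{5 \left(-2\right)}\right) - 63\right) = 95 \left(\left(-7 + \frac{11}{5} \left(- \frac{1}{2}\right)\right) - 63\right) = 95 \left(\left(-7 - \frac{11}{10}\right) - 63\right) = 95 \left(- \frac{81}{10} - 63\right) = 95 \left(- \frac{711}{10}\right) = - \frac{13509}{2}$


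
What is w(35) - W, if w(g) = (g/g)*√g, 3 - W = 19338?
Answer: 19335 + √35 ≈ 19341.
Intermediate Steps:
W = -19335 (W = 3 - 1*19338 = 3 - 19338 = -19335)
w(g) = √g (w(g) = 1*√g = √g)
w(35) - W = √35 - 1*(-19335) = √35 + 19335 = 19335 + √35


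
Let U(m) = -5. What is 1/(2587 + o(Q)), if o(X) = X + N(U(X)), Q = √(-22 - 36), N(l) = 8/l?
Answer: 64635/167108779 - 25*I*√58/167108779 ≈ 0.00038678 - 1.1393e-6*I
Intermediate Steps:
Q = I*√58 (Q = √(-58) = I*√58 ≈ 7.6158*I)
o(X) = -8/5 + X (o(X) = X + 8/(-5) = X + 8*(-⅕) = X - 8/5 = -8/5 + X)
1/(2587 + o(Q)) = 1/(2587 + (-8/5 + I*√58)) = 1/(12927/5 + I*√58)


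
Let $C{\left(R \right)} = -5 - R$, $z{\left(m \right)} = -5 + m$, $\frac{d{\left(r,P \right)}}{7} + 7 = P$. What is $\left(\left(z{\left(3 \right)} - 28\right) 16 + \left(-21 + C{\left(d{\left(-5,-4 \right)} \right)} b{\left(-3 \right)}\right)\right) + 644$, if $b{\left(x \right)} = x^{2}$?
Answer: $791$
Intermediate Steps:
$d{\left(r,P \right)} = -49 + 7 P$
$\left(\left(z{\left(3 \right)} - 28\right) 16 + \left(-21 + C{\left(d{\left(-5,-4 \right)} \right)} b{\left(-3 \right)}\right)\right) + 644 = \left(\left(\left(-5 + 3\right) - 28\right) 16 - \left(21 - \left(-5 - \left(-49 + 7 \left(-4\right)\right)\right) \left(-3\right)^{2}\right)\right) + 644 = \left(\left(-2 - 28\right) 16 - \left(21 - \left(-5 - \left(-49 - 28\right)\right) 9\right)\right) + 644 = \left(\left(-30\right) 16 - \left(21 - \left(-5 - -77\right) 9\right)\right) + 644 = \left(-480 - \left(21 - \left(-5 + 77\right) 9\right)\right) + 644 = \left(-480 + \left(-21 + 72 \cdot 9\right)\right) + 644 = \left(-480 + \left(-21 + 648\right)\right) + 644 = \left(-480 + 627\right) + 644 = 147 + 644 = 791$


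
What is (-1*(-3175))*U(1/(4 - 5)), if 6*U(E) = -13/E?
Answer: 41275/6 ≈ 6879.2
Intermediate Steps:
U(E) = -13/(6*E) (U(E) = (-13/E)/6 = -13/(6*E))
(-1*(-3175))*U(1/(4 - 5)) = (-1*(-3175))*(-13/(6*(1/(4 - 5)))) = 3175*(-13/(6*(1/(-1)))) = 3175*(-13/6/(-1)) = 3175*(-13/6*(-1)) = 3175*(13/6) = 41275/6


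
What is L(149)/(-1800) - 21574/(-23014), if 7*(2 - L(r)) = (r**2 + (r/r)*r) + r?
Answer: 26310073/9665880 ≈ 2.7220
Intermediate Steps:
L(r) = 2 - 2*r/7 - r**2/7 (L(r) = 2 - ((r**2 + (r/r)*r) + r)/7 = 2 - ((r**2 + 1*r) + r)/7 = 2 - ((r**2 + r) + r)/7 = 2 - ((r + r**2) + r)/7 = 2 - (r**2 + 2*r)/7 = 2 + (-2*r/7 - r**2/7) = 2 - 2*r/7 - r**2/7)
L(149)/(-1800) - 21574/(-23014) = (2 - 2/7*149 - 1/7*149**2)/(-1800) - 21574/(-23014) = (2 - 298/7 - 1/7*22201)*(-1/1800) - 21574*(-1/23014) = (2 - 298/7 - 22201/7)*(-1/1800) + 10787/11507 = -22485/7*(-1/1800) + 10787/11507 = 1499/840 + 10787/11507 = 26310073/9665880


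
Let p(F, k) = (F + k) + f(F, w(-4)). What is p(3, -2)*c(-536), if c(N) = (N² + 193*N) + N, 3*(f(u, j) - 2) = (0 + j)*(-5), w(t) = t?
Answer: 1772016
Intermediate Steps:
f(u, j) = 2 - 5*j/3 (f(u, j) = 2 + ((0 + j)*(-5))/3 = 2 + (j*(-5))/3 = 2 + (-5*j)/3 = 2 - 5*j/3)
c(N) = N² + 194*N
p(F, k) = 26/3 + F + k (p(F, k) = (F + k) + (2 - 5/3*(-4)) = (F + k) + (2 + 20/3) = (F + k) + 26/3 = 26/3 + F + k)
p(3, -2)*c(-536) = (26/3 + 3 - 2)*(-536*(194 - 536)) = 29*(-536*(-342))/3 = (29/3)*183312 = 1772016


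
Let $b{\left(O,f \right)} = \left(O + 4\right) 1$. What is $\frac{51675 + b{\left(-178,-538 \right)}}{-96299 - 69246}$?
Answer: $- \frac{51501}{165545} \approx -0.3111$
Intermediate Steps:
$b{\left(O,f \right)} = 4 + O$ ($b{\left(O,f \right)} = \left(4 + O\right) 1 = 4 + O$)
$\frac{51675 + b{\left(-178,-538 \right)}}{-96299 - 69246} = \frac{51675 + \left(4 - 178\right)}{-96299 - 69246} = \frac{51675 - 174}{-165545} = 51501 \left(- \frac{1}{165545}\right) = - \frac{51501}{165545}$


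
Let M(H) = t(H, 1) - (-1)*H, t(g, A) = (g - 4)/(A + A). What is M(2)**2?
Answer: 1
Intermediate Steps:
t(g, A) = (-4 + g)/(2*A) (t(g, A) = (-4 + g)/((2*A)) = (-4 + g)*(1/(2*A)) = (-4 + g)/(2*A))
M(H) = -2 + 3*H/2 (M(H) = (1/2)*(-4 + H)/1 - (-1)*H = (1/2)*1*(-4 + H) + H = (-2 + H/2) + H = -2 + 3*H/2)
M(2)**2 = (-2 + (3/2)*2)**2 = (-2 + 3)**2 = 1**2 = 1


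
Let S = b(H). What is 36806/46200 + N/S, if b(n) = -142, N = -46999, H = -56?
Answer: 7066819/21300 ≈ 331.78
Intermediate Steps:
S = -142
36806/46200 + N/S = 36806/46200 - 46999/(-142) = 36806*(1/46200) - 46999*(-1/142) = 239/300 + 46999/142 = 7066819/21300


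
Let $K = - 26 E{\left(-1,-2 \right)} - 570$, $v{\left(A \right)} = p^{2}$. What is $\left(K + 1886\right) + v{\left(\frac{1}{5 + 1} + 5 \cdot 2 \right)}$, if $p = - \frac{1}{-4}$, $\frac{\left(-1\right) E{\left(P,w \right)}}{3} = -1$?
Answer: $\frac{19809}{16} \approx 1238.1$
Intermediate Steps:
$E{\left(P,w \right)} = 3$ ($E{\left(P,w \right)} = \left(-3\right) \left(-1\right) = 3$)
$p = \frac{1}{4}$ ($p = \left(-1\right) \left(- \frac{1}{4}\right) = \frac{1}{4} \approx 0.25$)
$v{\left(A \right)} = \frac{1}{16}$ ($v{\left(A \right)} = \left(\frac{1}{4}\right)^{2} = \frac{1}{16}$)
$K = -648$ ($K = \left(-26\right) 3 - 570 = -78 - 570 = -648$)
$\left(K + 1886\right) + v{\left(\frac{1}{5 + 1} + 5 \cdot 2 \right)} = \left(-648 + 1886\right) + \frac{1}{16} = 1238 + \frac{1}{16} = \frac{19809}{16}$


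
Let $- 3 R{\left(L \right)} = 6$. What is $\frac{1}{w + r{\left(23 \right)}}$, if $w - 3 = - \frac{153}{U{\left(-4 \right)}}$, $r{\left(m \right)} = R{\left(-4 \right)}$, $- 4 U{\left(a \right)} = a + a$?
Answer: $- \frac{2}{151} \approx -0.013245$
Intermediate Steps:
$R{\left(L \right)} = -2$ ($R{\left(L \right)} = \left(- \frac{1}{3}\right) 6 = -2$)
$U{\left(a \right)} = - \frac{a}{2}$ ($U{\left(a \right)} = - \frac{a + a}{4} = - \frac{2 a}{4} = - \frac{a}{2}$)
$r{\left(m \right)} = -2$
$w = - \frac{147}{2}$ ($w = 3 - \frac{153}{\left(- \frac{1}{2}\right) \left(-4\right)} = 3 - \frac{153}{2} = - \frac{147}{2} \approx -73.5$)
$\frac{1}{w + r{\left(23 \right)}} = \frac{1}{- \frac{147}{2} - 2} = \frac{1}{- \frac{151}{2}} = - \frac{2}{151}$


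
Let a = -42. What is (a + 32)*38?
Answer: -380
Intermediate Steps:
(a + 32)*38 = (-42 + 32)*38 = -10*38 = -380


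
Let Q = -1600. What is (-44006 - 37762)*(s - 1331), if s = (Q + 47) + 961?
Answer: 157239864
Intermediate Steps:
s = -592 (s = (-1600 + 47) + 961 = -1553 + 961 = -592)
(-44006 - 37762)*(s - 1331) = (-44006 - 37762)*(-592 - 1331) = -81768*(-1923) = 157239864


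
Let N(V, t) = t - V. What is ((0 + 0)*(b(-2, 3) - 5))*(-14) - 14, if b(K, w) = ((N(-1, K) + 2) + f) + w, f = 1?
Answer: -14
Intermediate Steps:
b(K, w) = 4 + K + w (b(K, w) = (((K - 1*(-1)) + 2) + 1) + w = (((K + 1) + 2) + 1) + w = (((1 + K) + 2) + 1) + w = ((3 + K) + 1) + w = (4 + K) + w = 4 + K + w)
((0 + 0)*(b(-2, 3) - 5))*(-14) - 14 = ((0 + 0)*((4 - 2 + 3) - 5))*(-14) - 14 = (0*(5 - 5))*(-14) - 14 = (0*0)*(-14) - 14 = 0*(-14) - 14 = 0 - 14 = -14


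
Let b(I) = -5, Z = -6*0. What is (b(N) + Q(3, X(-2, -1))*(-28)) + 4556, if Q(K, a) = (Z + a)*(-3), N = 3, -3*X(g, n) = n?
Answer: 4579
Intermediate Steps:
Z = 0 (Z = -1*0 = 0)
X(g, n) = -n/3
Q(K, a) = -3*a (Q(K, a) = (0 + a)*(-3) = a*(-3) = -3*a)
(b(N) + Q(3, X(-2, -1))*(-28)) + 4556 = (-5 - (-1)*(-1)*(-28)) + 4556 = (-5 - 3*1/3*(-28)) + 4556 = (-5 - 1*(-28)) + 4556 = (-5 + 28) + 4556 = 23 + 4556 = 4579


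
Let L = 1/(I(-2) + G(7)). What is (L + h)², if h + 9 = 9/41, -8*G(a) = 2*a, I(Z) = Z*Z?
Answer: 9461776/136161 ≈ 69.490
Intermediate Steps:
I(Z) = Z²
G(a) = -a/4
h = -360/41 (h = -9 + 9/41 = -360/41 ≈ -8.7805)
L = 4/9 (L = 1/((-2)² - ¼*7) = 1/(4 - 7/4) = 1/(9/4) = 4/9 ≈ 0.44444)
(L + h)² = (4/9 - 360/41)² = (-3076/369)² = 9461776/136161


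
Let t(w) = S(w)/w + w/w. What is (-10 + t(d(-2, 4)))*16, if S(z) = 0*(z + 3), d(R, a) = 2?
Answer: -144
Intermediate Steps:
S(z) = 0 (S(z) = 0*(3 + z) = 0)
t(w) = 1 (t(w) = 0/w + w/w = 0 + 1 = 1)
(-10 + t(d(-2, 4)))*16 = (-10 + 1)*16 = -9*16 = -144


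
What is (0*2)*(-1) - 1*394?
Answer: -394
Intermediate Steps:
(0*2)*(-1) - 1*394 = 0*(-1) - 394 = 0 - 394 = -394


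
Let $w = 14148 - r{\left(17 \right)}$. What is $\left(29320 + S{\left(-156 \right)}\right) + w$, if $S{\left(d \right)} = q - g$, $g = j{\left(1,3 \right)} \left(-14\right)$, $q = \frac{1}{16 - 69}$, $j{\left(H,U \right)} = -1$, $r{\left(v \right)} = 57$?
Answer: $\frac{2300040}{53} \approx 43397.0$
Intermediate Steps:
$q = - \frac{1}{53}$ ($q = \frac{1}{-53} = - \frac{1}{53} \approx -0.018868$)
$w = 14091$ ($w = 14148 - 57 = 14091$)
$g = 14$ ($g = \left(-1\right) \left(-14\right) = 14$)
$S{\left(d \right)} = - \frac{743}{53}$ ($S{\left(d \right)} = - \frac{1}{53} - 14 = - \frac{743}{53}$)
$\left(29320 + S{\left(-156 \right)}\right) + w = \left(29320 - \frac{743}{53}\right) + 14091 = \frac{1553217}{53} + 14091 = \frac{2300040}{53}$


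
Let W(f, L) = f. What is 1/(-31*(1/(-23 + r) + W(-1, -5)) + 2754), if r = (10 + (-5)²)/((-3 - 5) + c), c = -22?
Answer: 145/404011 ≈ 0.00035890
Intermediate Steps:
r = -7/6 (r = (10 + (-5)²)/((-3 - 5) - 22) = (10 + 25)/(-8 - 22) = 35/(-30) = 35*(-1/30) = -7/6 ≈ -1.1667)
1/(-31*(1/(-23 + r) + W(-1, -5)) + 2754) = 1/(-31*(1/(-23 - 7/6) - 1) + 2754) = 1/(-31*(1/(-145/6) - 1) + 2754) = 1/(-31*(-6/145 - 1) + 2754) = 1/(-31*(-151/145) + 2754) = 1/(4681/145 + 2754) = 1/(404011/145) = 145/404011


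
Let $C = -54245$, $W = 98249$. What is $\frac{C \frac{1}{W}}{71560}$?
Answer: $- \frac{571}{74007352} \approx -7.7155 \cdot 10^{-6}$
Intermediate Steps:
$\frac{C \frac{1}{W}}{71560} = \frac{\left(-54245\right) \frac{1}{98249}}{71560} = \left(-54245\right) \frac{1}{98249} \cdot \frac{1}{71560} = \left(- \frac{2855}{5171}\right) \frac{1}{71560} = - \frac{571}{74007352}$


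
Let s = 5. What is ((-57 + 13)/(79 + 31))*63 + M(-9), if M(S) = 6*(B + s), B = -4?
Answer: -96/5 ≈ -19.200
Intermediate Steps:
M(S) = 6 (M(S) = 6*(-4 + 5) = 6*1 = 6)
((-57 + 13)/(79 + 31))*63 + M(-9) = ((-57 + 13)/(79 + 31))*63 + 6 = -44/110*63 + 6 = -44*1/110*63 + 6 = -⅖*63 + 6 = -126/5 + 6 = -96/5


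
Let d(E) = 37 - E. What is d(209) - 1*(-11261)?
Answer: 11089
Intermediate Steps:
d(209) - 1*(-11261) = (37 - 1*209) - 1*(-11261) = (37 - 209) + 11261 = -172 + 11261 = 11089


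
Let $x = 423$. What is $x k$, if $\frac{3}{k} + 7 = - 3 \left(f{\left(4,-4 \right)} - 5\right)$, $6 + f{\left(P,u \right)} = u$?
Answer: $\frac{1269}{38} \approx 33.395$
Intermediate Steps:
$f{\left(P,u \right)} = -6 + u$
$k = \frac{3}{38}$ ($k = \frac{3}{-7 - 3 \left(\left(-6 - 4\right) - 5\right)} = \frac{3}{-7 - 3 \left(-10 - 5\right)} = \frac{3}{-7 - -45} = \frac{3}{-7 + 45} = \frac{3}{38} \approx 0.078947$)
$x k = 423 \cdot \frac{3}{38} = \frac{1269}{38}$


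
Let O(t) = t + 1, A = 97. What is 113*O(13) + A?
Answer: 1679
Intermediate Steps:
O(t) = 1 + t
113*O(13) + A = 113*(1 + 13) + 97 = 113*14 + 97 = 1582 + 97 = 1679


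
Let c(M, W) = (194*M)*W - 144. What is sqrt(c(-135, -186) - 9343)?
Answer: sqrt(4861853) ≈ 2205.0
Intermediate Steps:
c(M, W) = -144 + 194*M*W (c(M, W) = 194*M*W - 144 = -144 + 194*M*W)
sqrt(c(-135, -186) - 9343) = sqrt((-144 + 194*(-135)*(-186)) - 9343) = sqrt((-144 + 4871340) - 9343) = sqrt(4871196 - 9343) = sqrt(4861853)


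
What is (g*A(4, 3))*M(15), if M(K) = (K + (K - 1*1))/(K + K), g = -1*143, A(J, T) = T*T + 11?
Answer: -8294/3 ≈ -2764.7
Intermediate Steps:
A(J, T) = 11 + T² (A(J, T) = T² + 11 = 11 + T²)
g = -143
M(K) = (-1 + 2*K)/(2*K) (M(K) = (K + (K - 1))/((2*K)) = (K + (-1 + K))*(1/(2*K)) = (-1 + 2*K)*(1/(2*K)) = (-1 + 2*K)/(2*K))
(g*A(4, 3))*M(15) = (-143*(11 + 3²))*((-½ + 15)/15) = (-143*(11 + 9))*((1/15)*(29/2)) = -143*20*(29/30) = -2860*29/30 = -8294/3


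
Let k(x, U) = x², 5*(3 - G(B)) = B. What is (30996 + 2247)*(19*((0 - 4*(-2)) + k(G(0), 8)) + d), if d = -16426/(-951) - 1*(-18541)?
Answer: 198971433290/317 ≈ 6.2767e+8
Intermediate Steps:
G(B) = 3 - B/5
d = 17648917/951 (d = -16426*(-1/951) + 18541 = 16426/951 + 18541 = 17648917/951 ≈ 18558.)
(30996 + 2247)*(19*((0 - 4*(-2)) + k(G(0), 8)) + d) = (30996 + 2247)*(19*((0 - 4*(-2)) + (3 - ⅕*0)²) + 17648917/951) = 33243*(19*((0 + 8) + (3 + 0)²) + 17648917/951) = 33243*(19*(8 + 3²) + 17648917/951) = 33243*(19*(8 + 9) + 17648917/951) = 33243*(19*17 + 17648917/951) = 33243*(323 + 17648917/951) = 33243*(17956090/951) = 198971433290/317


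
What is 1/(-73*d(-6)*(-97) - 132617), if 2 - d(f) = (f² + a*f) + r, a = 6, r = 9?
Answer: -1/182184 ≈ -5.4890e-6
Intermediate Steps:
d(f) = -7 - f² - 6*f (d(f) = 2 - ((f² + 6*f) + 9) = 2 - (9 + f² + 6*f) = 2 + (-9 - f² - 6*f) = -7 - f² - 6*f)
1/(-73*d(-6)*(-97) - 132617) = 1/(-73*(-7 - 1*(-6)² - 6*(-6))*(-97) - 132617) = 1/(-73*(-7 - 1*36 + 36)*(-97) - 132617) = 1/(-73*(-7 - 36 + 36)*(-97) - 132617) = 1/(-73*(-7)*(-97) - 132617) = 1/(511*(-97) - 132617) = 1/(-49567 - 132617) = 1/(-182184) = -1/182184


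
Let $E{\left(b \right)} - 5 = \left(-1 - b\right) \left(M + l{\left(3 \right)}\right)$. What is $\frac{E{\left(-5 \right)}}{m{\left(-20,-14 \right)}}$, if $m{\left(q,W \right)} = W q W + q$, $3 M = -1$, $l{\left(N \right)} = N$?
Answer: $- \frac{47}{11820} \approx -0.0039763$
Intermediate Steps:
$M = - \frac{1}{3}$ ($M = \frac{1}{3} \left(-1\right) = - \frac{1}{3} \approx -0.33333$)
$m{\left(q,W \right)} = q + q W^{2}$ ($m{\left(q,W \right)} = q W^{2} + q = q + q W^{2}$)
$E{\left(b \right)} = \frac{7}{3} - \frac{8 b}{3}$ ($E{\left(b \right)} = 5 + \left(-1 - b\right) \left(- \frac{1}{3} + 3\right) = 5 + \left(-1 - b\right) \frac{8}{3} = 5 - \left(\frac{8}{3} + \frac{8 b}{3}\right) = \frac{7}{3} - \frac{8 b}{3}$)
$\frac{E{\left(-5 \right)}}{m{\left(-20,-14 \right)}} = \frac{\frac{7}{3} - - \frac{40}{3}}{\left(-20\right) \left(1 + \left(-14\right)^{2}\right)} = \frac{\frac{7}{3} + \frac{40}{3}}{\left(-20\right) \left(1 + 196\right)} = \frac{47}{3 \left(\left(-20\right) 197\right)} = \frac{47}{3 \left(-3940\right)} = \frac{47}{3} \left(- \frac{1}{3940}\right) = - \frac{47}{11820}$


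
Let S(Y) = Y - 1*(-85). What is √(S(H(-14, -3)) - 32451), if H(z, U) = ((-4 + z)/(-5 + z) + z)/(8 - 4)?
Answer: 2*I*√2921326/19 ≈ 179.91*I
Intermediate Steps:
H(z, U) = z/4 + (-4 + z)/(4*(-5 + z)) (H(z, U) = ((-4 + z)/(-5 + z) + z)/4 = (z + (-4 + z)/(-5 + z))*(¼) = z/4 + (-4 + z)/(4*(-5 + z)))
S(Y) = 85 + Y (S(Y) = Y + 85 = 85 + Y)
√(S(H(-14, -3)) - 32451) = √((85 + (-1 - 1*(-14) + (¼)*(-14)²)/(-5 - 14)) - 32451) = √((85 + (-1 + 14 + (¼)*196)/(-19)) - 32451) = √((85 - (-1 + 14 + 49)/19) - 32451) = √((85 - 1/19*62) - 32451) = √((85 - 62/19) - 32451) = √(1553/19 - 32451) = √(-615016/19) = 2*I*√2921326/19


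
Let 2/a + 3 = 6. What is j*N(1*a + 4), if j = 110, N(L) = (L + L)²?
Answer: 86240/9 ≈ 9582.2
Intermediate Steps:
a = ⅔ (a = 2/(-3 + 6) = 2/3 = 2*(⅓) = ⅔ ≈ 0.66667)
N(L) = 4*L² (N(L) = (2*L)² = 4*L²)
j*N(1*a + 4) = 110*(4*(1*(⅔) + 4)²) = 110*(4*(⅔ + 4)²) = 110*(4*(14/3)²) = 110*(4*(196/9)) = 110*(784/9) = 86240/9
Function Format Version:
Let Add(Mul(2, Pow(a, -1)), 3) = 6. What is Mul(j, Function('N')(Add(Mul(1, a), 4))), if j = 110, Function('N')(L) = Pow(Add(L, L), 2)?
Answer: Rational(86240, 9) ≈ 9582.2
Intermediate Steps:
a = Rational(2, 3) (a = Mul(2, Pow(Add(-3, 6), -1)) = Mul(2, Pow(3, -1)) = Mul(2, Rational(1, 3)) = Rational(2, 3) ≈ 0.66667)
Function('N')(L) = Mul(4, Pow(L, 2)) (Function('N')(L) = Pow(Mul(2, L), 2) = Mul(4, Pow(L, 2)))
Mul(j, Function('N')(Add(Mul(1, a), 4))) = Mul(110, Mul(4, Pow(Add(Mul(1, Rational(2, 3)), 4), 2))) = Mul(110, Mul(4, Pow(Add(Rational(2, 3), 4), 2))) = Mul(110, Mul(4, Pow(Rational(14, 3), 2))) = Mul(110, Mul(4, Rational(196, 9))) = Mul(110, Rational(784, 9)) = Rational(86240, 9)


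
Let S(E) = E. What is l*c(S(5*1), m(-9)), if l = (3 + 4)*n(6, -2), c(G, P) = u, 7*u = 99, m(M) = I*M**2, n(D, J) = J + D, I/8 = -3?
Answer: 396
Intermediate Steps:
I = -24 (I = 8*(-3) = -24)
n(D, J) = D + J
m(M) = -24*M**2
u = 99/7 (u = (1/7)*99 = 99/7 ≈ 14.143)
c(G, P) = 99/7
l = 28 (l = (3 + 4)*(6 - 2) = 7*4 = 28)
l*c(S(5*1), m(-9)) = 28*(99/7) = 396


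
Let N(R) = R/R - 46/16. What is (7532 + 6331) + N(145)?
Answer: 110889/8 ≈ 13861.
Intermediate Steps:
N(R) = -15/8 (N(R) = 1 - 46*1/16 = 1 - 23/8 = -15/8)
(7532 + 6331) + N(145) = (7532 + 6331) - 15/8 = 13863 - 15/8 = 110889/8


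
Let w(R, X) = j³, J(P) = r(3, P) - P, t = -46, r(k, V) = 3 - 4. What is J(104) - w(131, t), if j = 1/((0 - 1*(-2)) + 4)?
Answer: -22681/216 ≈ -105.00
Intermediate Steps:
r(k, V) = -1
J(P) = -1 - P
j = ⅙ (j = 1/((0 + 2) + 4) = 1/(2 + 4) = 1/6 = ⅙ ≈ 0.16667)
w(R, X) = 1/216 (w(R, X) = (⅙)³ = 1/216)
J(104) - w(131, t) = (-1 - 1*104) - 1*1/216 = (-1 - 104) - 1/216 = -105 - 1/216 = -22681/216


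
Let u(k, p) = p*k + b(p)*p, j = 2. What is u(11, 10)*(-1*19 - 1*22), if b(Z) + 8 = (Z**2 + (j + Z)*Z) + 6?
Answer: -93890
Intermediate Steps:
b(Z) = -2 + Z**2 + Z*(2 + Z) (b(Z) = -8 + ((Z**2 + (2 + Z)*Z) + 6) = -8 + ((Z**2 + Z*(2 + Z)) + 6) = -8 + (6 + Z**2 + Z*(2 + Z)) = -2 + Z**2 + Z*(2 + Z))
u(k, p) = k*p + p*(-2 + 2*p + 2*p**2) (u(k, p) = p*k + (-2 + 2*p + 2*p**2)*p = k*p + p*(-2 + 2*p + 2*p**2))
u(11, 10)*(-1*19 - 1*22) = (10*(-2 + 11 + 2*10 + 2*10**2))*(-1*19 - 1*22) = (10*(-2 + 11 + 20 + 2*100))*(-19 - 22) = (10*(-2 + 11 + 20 + 200))*(-41) = (10*229)*(-41) = 2290*(-41) = -93890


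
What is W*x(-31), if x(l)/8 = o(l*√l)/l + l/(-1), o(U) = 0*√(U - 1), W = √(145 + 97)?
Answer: 2728*√2 ≈ 3858.0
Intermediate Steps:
W = 11*√2 (W = √242 = 11*√2 ≈ 15.556)
o(U) = 0 (o(U) = 0*√(-1 + U) = 0)
x(l) = -8*l (x(l) = 8*(0/l + l/(-1)) = 8*(0 + l*(-1)) = 8*(0 - l) = 8*(-l) = -8*l)
W*x(-31) = (11*√2)*(-8*(-31)) = (11*√2)*248 = 2728*√2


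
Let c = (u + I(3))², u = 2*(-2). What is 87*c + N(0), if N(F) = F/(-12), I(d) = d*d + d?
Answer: 5568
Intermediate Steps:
I(d) = d + d² (I(d) = d² + d = d + d²)
u = -4
c = 64 (c = (-4 + 3*(1 + 3))² = (-4 + 3*4)² = (-4 + 12)² = 8² = 64)
N(F) = -F/12 (N(F) = F*(-1/12) = -F/12)
87*c + N(0) = 87*64 - 1/12*0 = 5568 + 0 = 5568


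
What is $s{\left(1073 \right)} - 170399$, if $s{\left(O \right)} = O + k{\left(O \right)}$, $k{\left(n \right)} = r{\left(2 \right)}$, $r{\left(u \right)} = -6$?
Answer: $-169332$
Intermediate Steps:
$k{\left(n \right)} = -6$
$s{\left(O \right)} = -6 + O$ ($s{\left(O \right)} = O - 6 = -6 + O$)
$s{\left(1073 \right)} - 170399 = \left(-6 + 1073\right) - 170399 = 1067 - 170399 = -169332$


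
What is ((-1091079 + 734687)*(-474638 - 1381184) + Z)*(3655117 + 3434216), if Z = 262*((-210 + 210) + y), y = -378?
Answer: 4688884953872789604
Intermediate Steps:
Z = -99036 (Z = 262*((-210 + 210) - 378) = 262*(0 - 378) = 262*(-378) = -99036)
((-1091079 + 734687)*(-474638 - 1381184) + Z)*(3655117 + 3434216) = ((-1091079 + 734687)*(-474638 - 1381184) - 99036)*(3655117 + 3434216) = (-356392*(-1855822) - 99036)*7089333 = (661400114224 - 99036)*7089333 = 661400015188*7089333 = 4688884953872789604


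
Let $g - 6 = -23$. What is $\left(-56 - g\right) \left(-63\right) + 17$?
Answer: $2474$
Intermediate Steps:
$g = -17$ ($g = 6 - 23 = -17$)
$\left(-56 - g\right) \left(-63\right) + 17 = \left(-56 - -17\right) \left(-63\right) + 17 = \left(-56 + 17\right) \left(-63\right) + 17 = \left(-39\right) \left(-63\right) + 17 = 2457 + 17 = 2474$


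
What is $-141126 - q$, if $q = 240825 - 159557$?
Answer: $-222394$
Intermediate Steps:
$q = 81268$ ($q = 240825 - 159557 = 81268$)
$-141126 - q = -141126 - 81268 = -222394$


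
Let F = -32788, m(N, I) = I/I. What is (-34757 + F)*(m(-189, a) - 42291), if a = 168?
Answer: 2856478050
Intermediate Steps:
m(N, I) = 1
(-34757 + F)*(m(-189, a) - 42291) = (-34757 - 32788)*(1 - 42291) = -67545*(-42290) = 2856478050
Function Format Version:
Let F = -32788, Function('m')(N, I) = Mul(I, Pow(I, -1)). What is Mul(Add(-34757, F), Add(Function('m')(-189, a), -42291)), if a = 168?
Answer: 2856478050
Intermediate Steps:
Function('m')(N, I) = 1
Mul(Add(-34757, F), Add(Function('m')(-189, a), -42291)) = Mul(Add(-34757, -32788), Add(1, -42291)) = Mul(-67545, -42290) = 2856478050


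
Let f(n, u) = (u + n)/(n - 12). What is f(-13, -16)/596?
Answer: 29/14900 ≈ 0.0019463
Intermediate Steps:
f(n, u) = (n + u)/(-12 + n)
f(-13, -16)/596 = ((-13 - 16)/(-12 - 13))/596 = (-29/(-25))*(1/596) = -1/25*(-29)*(1/596) = (29/25)*(1/596) = 29/14900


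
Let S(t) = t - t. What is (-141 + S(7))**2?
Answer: 19881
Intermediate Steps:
S(t) = 0
(-141 + S(7))**2 = (-141 + 0)**2 = (-141)**2 = 19881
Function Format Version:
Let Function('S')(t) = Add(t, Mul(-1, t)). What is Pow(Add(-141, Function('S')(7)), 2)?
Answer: 19881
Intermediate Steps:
Function('S')(t) = 0
Pow(Add(-141, Function('S')(7)), 2) = Pow(Add(-141, 0), 2) = Pow(-141, 2) = 19881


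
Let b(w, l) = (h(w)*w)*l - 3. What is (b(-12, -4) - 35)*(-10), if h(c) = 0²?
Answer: 380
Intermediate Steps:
h(c) = 0
b(w, l) = -3 (b(w, l) = (0*w)*l - 3 = 0*l - 3 = 0 - 3 = -3)
(b(-12, -4) - 35)*(-10) = (-3 - 35)*(-10) = -38*(-10) = 380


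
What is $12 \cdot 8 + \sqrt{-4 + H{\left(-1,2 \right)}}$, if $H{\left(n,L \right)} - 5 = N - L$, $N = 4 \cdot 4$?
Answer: $96 + \sqrt{15} \approx 99.873$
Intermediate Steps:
$N = 16$
$H{\left(n,L \right)} = 21 - L$ ($H{\left(n,L \right)} = 5 - \left(-16 + L\right) = 21 - L$)
$12 \cdot 8 + \sqrt{-4 + H{\left(-1,2 \right)}} = 12 \cdot 8 + \sqrt{-4 + \left(21 - 2\right)} = 96 + \sqrt{-4 + \left(21 - 2\right)} = 96 + \sqrt{-4 + 19} = 96 + \sqrt{15}$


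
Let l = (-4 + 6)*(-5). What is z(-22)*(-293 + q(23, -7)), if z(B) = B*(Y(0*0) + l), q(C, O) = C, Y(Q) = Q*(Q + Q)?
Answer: -59400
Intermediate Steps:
l = -10 (l = 2*(-5) = -10)
Y(Q) = 2*Q² (Y(Q) = Q*(2*Q) = 2*Q²)
z(B) = -10*B (z(B) = B*(2*(0*0)² - 10) = B*(2*0² - 10) = B*(2*0 - 10) = B*(0 - 10) = B*(-10) = -10*B)
z(-22)*(-293 + q(23, -7)) = (-10*(-22))*(-293 + 23) = 220*(-270) = -59400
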